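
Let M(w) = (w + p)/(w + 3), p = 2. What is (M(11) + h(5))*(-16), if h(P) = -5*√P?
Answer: -104/7 + 80*√5 ≈ 164.03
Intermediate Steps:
M(w) = (2 + w)/(3 + w) (M(w) = (w + 2)/(w + 3) = (2 + w)/(3 + w))
(M(11) + h(5))*(-16) = ((2 + 11)/(3 + 11) - 5*√5)*(-16) = (13/14 - 5*√5)*(-16) = -104/7 + 80*√5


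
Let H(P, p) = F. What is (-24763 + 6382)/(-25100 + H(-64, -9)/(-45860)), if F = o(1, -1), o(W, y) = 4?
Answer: 210738165/287771501 ≈ 0.73231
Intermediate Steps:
F = 4
H(P, p) = 4
(-24763 + 6382)/(-25100 + H(-64, -9)/(-45860)) = (-24763 + 6382)/(-25100 + 4/(-45860)) = -18381/(-25100 + 4*(-1/45860)) = -18381/(-25100 - 1/11465) = -18381/(-287771501/11465) = -18381*(-11465/287771501) = 210738165/287771501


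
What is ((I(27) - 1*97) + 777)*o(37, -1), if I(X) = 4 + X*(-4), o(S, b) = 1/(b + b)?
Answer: -288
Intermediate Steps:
o(S, b) = 1/(2*b)
I(X) = 4 - 4*X
((I(27) - 1*97) + 777)*o(37, -1) = (((4 - 4*27) - 1*97) + 777)*((½)/(-1)) = (((4 - 108) - 97) + 777)*((½)*(-1)) = ((-104 - 97) + 777)*(-½) = (-201 + 777)*(-½) = 576*(-½) = -288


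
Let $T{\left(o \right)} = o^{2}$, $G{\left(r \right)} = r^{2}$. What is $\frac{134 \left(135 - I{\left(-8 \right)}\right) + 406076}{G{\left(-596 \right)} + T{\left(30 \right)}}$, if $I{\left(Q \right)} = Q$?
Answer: $\frac{12507}{10474} \approx 1.1941$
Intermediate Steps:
$\frac{134 \left(135 - I{\left(-8 \right)}\right) + 406076}{G{\left(-596 \right)} + T{\left(30 \right)}} = \frac{134 \left(135 - -8\right) + 406076}{\left(-596\right)^{2} + 30^{2}} = \frac{134 \left(135 + 8\right) + 406076}{355216 + 900} = \frac{134 \cdot 143 + 406076}{356116} = \left(19162 + 406076\right) \frac{1}{356116} = 425238 \cdot \frac{1}{356116} = \frac{12507}{10474}$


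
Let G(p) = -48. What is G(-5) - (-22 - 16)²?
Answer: -1492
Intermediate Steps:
G(-5) - (-22 - 16)² = -48 - (-22 - 16)² = -48 - 1*(-38)² = -48 - 1*1444 = -48 - 1444 = -1492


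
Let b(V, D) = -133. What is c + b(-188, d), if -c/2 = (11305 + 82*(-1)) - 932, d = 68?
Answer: -20715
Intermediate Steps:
c = -20582 (c = -2*((11305 + 82*(-1)) - 932) = -2*((11305 - 82) - 932) = -2*(11223 - 932) = -2*10291 = -20582)
c + b(-188, d) = -20582 - 133 = -20715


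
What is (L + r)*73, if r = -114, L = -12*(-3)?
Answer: -5694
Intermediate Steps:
L = 36
(L + r)*73 = (36 - 114)*73 = -78*73 = -5694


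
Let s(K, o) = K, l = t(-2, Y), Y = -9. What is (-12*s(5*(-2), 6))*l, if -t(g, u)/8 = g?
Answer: 1920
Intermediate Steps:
t(g, u) = -8*g
l = 16 (l = -8*(-2) = 16)
(-12*s(5*(-2), 6))*l = -60*(-2)*16 = -12*(-10)*16 = 120*16 = 1920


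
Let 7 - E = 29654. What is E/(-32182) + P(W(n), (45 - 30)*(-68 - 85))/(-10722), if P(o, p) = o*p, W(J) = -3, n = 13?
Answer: 8025172/28754617 ≈ 0.27909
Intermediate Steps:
E = -29647 (E = 7 - 1*29654 = 7 - 29654 = -29647)
E/(-32182) + P(W(n), (45 - 30)*(-68 - 85))/(-10722) = -29647/(-32182) - 3*(45 - 30)*(-68 - 85)/(-10722) = -29647*(-1/32182) - 45*(-153)*(-1/10722) = 29647/32182 - 3*(-2295)*(-1/10722) = 29647/32182 + 6885*(-1/10722) = 29647/32182 - 2295/3574 = 8025172/28754617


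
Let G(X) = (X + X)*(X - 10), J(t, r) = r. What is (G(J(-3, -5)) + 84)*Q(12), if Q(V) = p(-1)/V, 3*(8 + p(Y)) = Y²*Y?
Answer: -325/2 ≈ -162.50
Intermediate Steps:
p(Y) = -8 + Y³/3 (p(Y) = -8 + (Y²*Y)/3 = -8 + Y³/3)
G(X) = 2*X*(-10 + X) (G(X) = (2*X)*(-10 + X) = 2*X*(-10 + X))
Q(V) = -25/(3*V) (Q(V) = (-8 + (⅓)*(-1)³)/V = (-8 + (⅓)*(-1))/V = (-8 - ⅓)/V = -25/(3*V))
(G(J(-3, -5)) + 84)*Q(12) = (2*(-5)*(-10 - 5) + 84)*(-25/3/12) = (2*(-5)*(-15) + 84)*(-25/3*1/12) = (150 + 84)*(-25/36) = 234*(-25/36) = -325/2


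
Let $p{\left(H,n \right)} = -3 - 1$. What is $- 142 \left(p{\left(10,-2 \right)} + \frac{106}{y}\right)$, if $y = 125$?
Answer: $\frac{55948}{125} \approx 447.58$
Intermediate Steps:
$p{\left(H,n \right)} = -4$
$- 142 \left(p{\left(10,-2 \right)} + \frac{106}{y}\right) = - 142 \left(-4 + \frac{106}{125}\right) = \left(-142\right) \left(- \frac{394}{125}\right) = \frac{55948}{125}$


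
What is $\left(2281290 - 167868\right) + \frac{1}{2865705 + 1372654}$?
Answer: $\frac{8957441154499}{4238359} \approx 2.1134 \cdot 10^{6}$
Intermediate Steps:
$\left(2281290 - 167868\right) + \frac{1}{2865705 + 1372654} = 2113422 + \frac{1}{4238359} = \frac{8957441154499}{4238359}$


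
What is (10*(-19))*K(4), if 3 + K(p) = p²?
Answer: -2470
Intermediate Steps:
K(p) = -3 + p²
(10*(-19))*K(4) = (10*(-19))*(-3 + 4²) = -190*(-3 + 16) = -190*13 = -2470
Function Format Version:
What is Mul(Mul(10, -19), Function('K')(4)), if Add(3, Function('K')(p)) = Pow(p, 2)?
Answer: -2470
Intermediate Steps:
Function('K')(p) = Add(-3, Pow(p, 2))
Mul(Mul(10, -19), Function('K')(4)) = Mul(Mul(10, -19), Add(-3, Pow(4, 2))) = Mul(-190, Add(-3, 16)) = Mul(-190, 13) = -2470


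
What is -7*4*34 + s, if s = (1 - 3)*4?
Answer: -960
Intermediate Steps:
s = -8 (s = -2*4 = -8)
-7*4*34 + s = -7*4*34 - 8 = -28*34 - 8 = -952 - 8 = -960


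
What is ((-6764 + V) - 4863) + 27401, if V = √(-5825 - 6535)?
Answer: 15774 + 2*I*√3090 ≈ 15774.0 + 111.18*I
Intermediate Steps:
V = 2*I*√3090 (V = √(-12360) = 2*I*√3090 ≈ 111.18*I)
((-6764 + V) - 4863) + 27401 = ((-6764 + 2*I*√3090) - 4863) + 27401 = (-11627 + 2*I*√3090) + 27401 = 15774 + 2*I*√3090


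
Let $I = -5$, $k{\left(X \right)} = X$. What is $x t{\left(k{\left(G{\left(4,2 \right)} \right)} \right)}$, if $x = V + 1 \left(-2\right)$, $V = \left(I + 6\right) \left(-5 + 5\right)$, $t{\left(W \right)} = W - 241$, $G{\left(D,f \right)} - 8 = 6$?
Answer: $454$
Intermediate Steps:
$G{\left(D,f \right)} = 14$ ($G{\left(D,f \right)} = 8 + 6 = 14$)
$t{\left(W \right)} = -241 + W$
$V = 0$ ($V = \left(-5 + 6\right) \left(-5 + 5\right) = 1 \cdot 0 = 0$)
$x = -2$ ($x = 0 + 1 \left(-2\right) = 0 - 2 = -2$)
$x t{\left(k{\left(G{\left(4,2 \right)} \right)} \right)} = - 2 \left(-241 + 14\right) = \left(-2\right) \left(-227\right) = 454$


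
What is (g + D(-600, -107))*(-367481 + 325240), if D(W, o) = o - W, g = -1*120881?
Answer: 5085309508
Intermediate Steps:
g = -120881
(g + D(-600, -107))*(-367481 + 325240) = (-120881 + (-107 - 1*(-600)))*(-367481 + 325240) = (-120881 + (-107 + 600))*(-42241) = (-120881 + 493)*(-42241) = -120388*(-42241) = 5085309508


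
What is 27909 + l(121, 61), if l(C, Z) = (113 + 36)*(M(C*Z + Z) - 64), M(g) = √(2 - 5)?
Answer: 18373 + 149*I*√3 ≈ 18373.0 + 258.08*I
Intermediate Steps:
M(g) = I*√3 (M(g) = √(-3) = I*√3)
l(C, Z) = -9536 + 149*I*√3 (l(C, Z) = (113 + 36)*(I*√3 - 64) = 149*(-64 + I*√3) = -9536 + 149*I*√3)
27909 + l(121, 61) = 27909 + (-9536 + 149*I*√3) = 18373 + 149*I*√3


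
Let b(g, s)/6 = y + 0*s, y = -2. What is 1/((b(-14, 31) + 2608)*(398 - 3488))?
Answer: -1/8021640 ≈ -1.2466e-7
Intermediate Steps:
b(g, s) = -12 (b(g, s) = 6*(-2 + 0*s) = 6*(-2 + 0) = 6*(-2) = -12)
1/((b(-14, 31) + 2608)*(398 - 3488)) = 1/((-12 + 2608)*(398 - 3488)) = 1/(2596*(-3090)) = 1/(-8021640) = -1/8021640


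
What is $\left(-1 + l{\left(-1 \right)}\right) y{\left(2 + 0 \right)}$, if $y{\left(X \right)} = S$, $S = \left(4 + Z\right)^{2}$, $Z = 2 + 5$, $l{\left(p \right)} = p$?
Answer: $-242$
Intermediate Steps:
$Z = 7$
$S = 121$ ($S = \left(4 + 7\right)^{2} = 11^{2} = 121$)
$y{\left(X \right)} = 121$
$\left(-1 + l{\left(-1 \right)}\right) y{\left(2 + 0 \right)} = \left(-1 - 1\right) 121 = \left(-2\right) 121 = -242$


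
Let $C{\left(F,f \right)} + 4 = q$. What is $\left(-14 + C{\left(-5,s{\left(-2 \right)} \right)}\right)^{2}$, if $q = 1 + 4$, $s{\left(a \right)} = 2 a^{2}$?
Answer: $169$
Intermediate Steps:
$q = 5$
$C{\left(F,f \right)} = 1$ ($C{\left(F,f \right)} = -4 + 5 = 1$)
$\left(-14 + C{\left(-5,s{\left(-2 \right)} \right)}\right)^{2} = \left(-14 + 1\right)^{2} = \left(-13\right)^{2} = 169$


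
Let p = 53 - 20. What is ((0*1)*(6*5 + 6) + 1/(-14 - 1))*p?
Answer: -11/5 ≈ -2.2000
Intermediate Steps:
p = 33
((0*1)*(6*5 + 6) + 1/(-14 - 1))*p = ((0*1)*(6*5 + 6) + 1/(-14 - 1))*33 = (0*(30 + 6) + 1/(-15))*33 = (0*36 - 1/15)*33 = (0 - 1/15)*33 = -1/15*33 = -11/5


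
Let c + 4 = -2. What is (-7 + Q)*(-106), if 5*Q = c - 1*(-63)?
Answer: -2332/5 ≈ -466.40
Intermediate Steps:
c = -6 (c = -4 - 2 = -6)
Q = 57/5 (Q = (-6 - 1*(-63))/5 = (-6 + 63)/5 = (⅕)*57 = 57/5 ≈ 11.400)
(-7 + Q)*(-106) = (-7 + 57/5)*(-106) = (22/5)*(-106) = -2332/5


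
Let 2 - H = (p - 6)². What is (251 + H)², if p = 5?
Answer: 63504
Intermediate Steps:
H = 1 (H = 2 - (5 - 6)² = 2 - 1*(-1)² = 2 - 1*1 = 2 - 1 = 1)
(251 + H)² = (251 + 1)² = 252² = 63504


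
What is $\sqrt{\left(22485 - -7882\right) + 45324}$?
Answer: $\sqrt{75691} \approx 275.12$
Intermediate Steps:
$\sqrt{\left(22485 - -7882\right) + 45324} = \sqrt{\left(22485 + 7882\right) + 45324} = \sqrt{30367 + 45324} = \sqrt{75691}$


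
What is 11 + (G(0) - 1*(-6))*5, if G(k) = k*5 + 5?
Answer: 66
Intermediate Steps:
G(k) = 5 + 5*k (G(k) = 5*k + 5 = 5 + 5*k)
11 + (G(0) - 1*(-6))*5 = 11 + ((5 + 5*0) - 1*(-6))*5 = 11 + ((5 + 0) + 6)*5 = 11 + (5 + 6)*5 = 11 + 11*5 = 11 + 55 = 66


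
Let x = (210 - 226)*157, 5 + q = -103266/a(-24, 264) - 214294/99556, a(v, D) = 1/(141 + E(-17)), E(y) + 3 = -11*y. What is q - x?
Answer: -1670497171801/49778 ≈ -3.3559e+7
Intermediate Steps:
E(y) = -3 - 11*y
a(v, D) = 1/325 (a(v, D) = 1/(141 + (-3 - 11*(-17))) = 1/(141 + (-3 + 187)) = 1/(141 + 184) = 1/325)
q = -1670622214137/49778 (q = -5 + (-103266/1/325 - 214294/99556) = -5 + (-103266*325 - 214294*1/99556) = -5 + (-33561450 - 107147/49778) = -5 - 1670621965247/49778 = -1670622214137/49778 ≈ -3.3561e+7)
x = -2512 (x = -16*157 = -2512)
q - x = -1670622214137/49778 - 1*(-2512) = -1670622214137/49778 + 2512 = -1670497171801/49778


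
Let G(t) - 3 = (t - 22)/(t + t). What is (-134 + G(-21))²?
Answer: 29800681/1764 ≈ 16894.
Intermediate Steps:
G(t) = 3 + (-22 + t)/(2*t) (G(t) = 3 + (t - 22)/(t + t) = 3 + (-22 + t)/((2*t)) = 3 + (-22 + t)*(1/(2*t)) = 3 + (-22 + t)/(2*t))
(-134 + G(-21))² = (-134 + (7/2 - 11/(-21)))² = (-134 + (7/2 - 11*(-1/21)))² = (-134 + (7/2 + 11/21))² = (-134 + 169/42)² = (-5459/42)² = 29800681/1764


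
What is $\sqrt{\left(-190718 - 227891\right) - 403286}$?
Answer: $i \sqrt{821895} \approx 906.58 i$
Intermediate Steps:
$\sqrt{\left(-190718 - 227891\right) - 403286} = \sqrt{-418609 - 403286} = \sqrt{-821895} = i \sqrt{821895}$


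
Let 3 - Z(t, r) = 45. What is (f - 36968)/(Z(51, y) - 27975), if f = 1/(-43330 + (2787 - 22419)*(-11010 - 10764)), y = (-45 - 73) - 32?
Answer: 5267001481061/3991711223082 ≈ 1.3195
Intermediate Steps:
y = -150 (y = -118 - 32 = -150)
Z(t, r) = -42 (Z(t, r) = 3 - 1*45 = 3 - 45 = -42)
f = 1/427423838 (f = 1/(-43330 - 19632*(-21774)) = 1/(-43330 + 427467168) = 1/427423838 ≈ 2.3396e-9)
(f - 36968)/(Z(51, y) - 27975) = (1/427423838 - 36968)/(-42 - 27975) = -15801004443183/427423838/(-28017) = -15801004443183/427423838*(-1/28017) = 5267001481061/3991711223082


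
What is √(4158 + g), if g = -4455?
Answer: 3*I*√33 ≈ 17.234*I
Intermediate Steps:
√(4158 + g) = √(4158 - 4455) = √(-297) = 3*I*√33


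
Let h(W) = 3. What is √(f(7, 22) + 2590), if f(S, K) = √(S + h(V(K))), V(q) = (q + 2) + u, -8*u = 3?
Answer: √(2590 + √10) ≈ 50.923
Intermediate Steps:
u = -3/8 (u = -⅛*3 = -3/8 ≈ -0.37500)
V(q) = 13/8 + q (V(q) = (q + 2) - 3/8 = (2 + q) - 3/8 = 13/8 + q)
f(S, K) = √(3 + S) (f(S, K) = √(S + 3) = √(3 + S))
√(f(7, 22) + 2590) = √(√(3 + 7) + 2590) = √(√10 + 2590) = √(2590 + √10)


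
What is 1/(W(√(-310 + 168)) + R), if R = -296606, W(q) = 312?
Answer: -1/296294 ≈ -3.3750e-6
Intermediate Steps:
1/(W(√(-310 + 168)) + R) = 1/(312 - 296606) = 1/(-296294) = -1/296294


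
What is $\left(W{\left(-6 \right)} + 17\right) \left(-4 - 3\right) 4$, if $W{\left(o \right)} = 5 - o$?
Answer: $-784$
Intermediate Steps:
$\left(W{\left(-6 \right)} + 17\right) \left(-4 - 3\right) 4 = \left(\left(5 - -6\right) + 17\right) \left(-4 - 3\right) 4 = \left(\left(5 + 6\right) + 17\right) \left(\left(-7\right) 4\right) = \left(11 + 17\right) \left(-28\right) = 28 \left(-28\right) = -784$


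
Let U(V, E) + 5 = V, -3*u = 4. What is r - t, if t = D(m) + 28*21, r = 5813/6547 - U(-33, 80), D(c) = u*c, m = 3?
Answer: -3568849/6547 ≈ -545.11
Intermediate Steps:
u = -4/3 (u = -⅓*4 = -4/3 ≈ -1.3333)
U(V, E) = -5 + V
D(c) = -4*c/3
r = 254599/6547 (r = 5813/6547 - (-5 - 33) = 5813*(1/6547) - 1*(-38) = 5813/6547 + 38 = 254599/6547 ≈ 38.888)
t = 584 (t = -4/3*3 + 28*21 = -4 + 588 = 584)
r - t = 254599/6547 - 1*584 = 254599/6547 - 584 = -3568849/6547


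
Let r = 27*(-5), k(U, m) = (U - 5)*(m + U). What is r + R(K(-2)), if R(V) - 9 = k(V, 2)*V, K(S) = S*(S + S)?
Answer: 114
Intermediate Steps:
k(U, m) = (-5 + U)*(U + m)
K(S) = 2*S² (K(S) = S*(2*S) = 2*S²)
R(V) = 9 + V*(-10 + V² - 3*V) (R(V) = 9 + (V² - 5*V - 5*2 + V*2)*V = 9 + (V² - 5*V - 10 + 2*V)*V = 9 + (-10 + V² - 3*V)*V = 9 + V*(-10 + V² - 3*V))
r = -135
r + R(K(-2)) = -135 + (9 + (2*(-2)²)*(-10 + (2*(-2)²)² - 6*(-2)²)) = -135 + (9 + (2*4)*(-10 + (2*4)² - 6*4)) = -135 + (9 + 8*(-10 + 8² - 3*8)) = -135 + (9 + 8*(-10 + 64 - 24)) = -135 + (9 + 8*30) = -135 + (9 + 240) = -135 + 249 = 114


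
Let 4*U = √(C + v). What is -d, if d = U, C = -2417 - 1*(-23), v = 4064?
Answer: -√1670/4 ≈ -10.216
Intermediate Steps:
C = -2394 (C = -2417 + 23 = -2394)
U = √1670/4 (U = √(-2394 + 4064)/4 = √1670/4 ≈ 10.216)
d = √1670/4 ≈ 10.216
-d = -√1670/4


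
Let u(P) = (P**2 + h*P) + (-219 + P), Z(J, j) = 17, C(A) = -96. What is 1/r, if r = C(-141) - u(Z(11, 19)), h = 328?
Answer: -1/5759 ≈ -0.00017364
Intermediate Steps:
u(P) = -219 + P**2 + 329*P (u(P) = (P**2 + 328*P) + (-219 + P) = -219 + P**2 + 329*P)
r = -5759 (r = -96 - (-219 + 17**2 + 329*17) = -96 - (-219 + 289 + 5593) = -96 - 1*5663 = -96 - 5663 = -5759)
1/r = 1/(-5759) = -1/5759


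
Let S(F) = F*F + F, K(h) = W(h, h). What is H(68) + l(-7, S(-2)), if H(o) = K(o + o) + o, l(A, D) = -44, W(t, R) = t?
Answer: 160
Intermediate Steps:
K(h) = h
S(F) = F + F**2 (S(F) = F**2 + F = F + F**2)
H(o) = 3*o (H(o) = (o + o) + o = 2*o + o = 3*o)
H(68) + l(-7, S(-2)) = 3*68 - 44 = 204 - 44 = 160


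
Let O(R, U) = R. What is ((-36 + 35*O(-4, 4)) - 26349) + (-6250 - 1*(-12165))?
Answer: -20610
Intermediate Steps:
((-36 + 35*O(-4, 4)) - 26349) + (-6250 - 1*(-12165)) = ((-36 + 35*(-4)) - 26349) + (-6250 - 1*(-12165)) = ((-36 - 140) - 26349) + (-6250 + 12165) = (-176 - 26349) + 5915 = -26525 + 5915 = -20610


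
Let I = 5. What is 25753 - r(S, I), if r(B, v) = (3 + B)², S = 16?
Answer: 25392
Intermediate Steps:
25753 - r(S, I) = 25753 - (3 + 16)² = 25753 - 1*19² = 25753 - 1*361 = 25753 - 361 = 25392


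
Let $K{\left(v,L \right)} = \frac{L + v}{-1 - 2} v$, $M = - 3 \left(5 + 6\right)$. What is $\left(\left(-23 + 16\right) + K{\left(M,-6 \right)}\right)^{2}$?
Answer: $190096$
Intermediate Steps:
$M = -33$ ($M = \left(-3\right) 11 = -33$)
$K{\left(v,L \right)} = v \left(- \frac{L}{3} - \frac{v}{3}\right)$ ($K{\left(v,L \right)} = \frac{L + v}{-3} v = \left(L + v\right) \left(- \frac{1}{3}\right) v = \left(- \frac{L}{3} - \frac{v}{3}\right) v = v \left(- \frac{L}{3} - \frac{v}{3}\right)$)
$\left(\left(-23 + 16\right) + K{\left(M,-6 \right)}\right)^{2} = \left(\left(-23 + 16\right) - - 11 \left(-6 - 33\right)\right)^{2} = \left(-7 - \left(-11\right) \left(-39\right)\right)^{2} = \left(-7 - 429\right)^{2} = \left(-436\right)^{2} = 190096$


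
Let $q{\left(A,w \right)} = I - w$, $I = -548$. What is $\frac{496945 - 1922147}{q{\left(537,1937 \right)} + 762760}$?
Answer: $- \frac{1425202}{760275} \approx -1.8746$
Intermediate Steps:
$q{\left(A,w \right)} = -548 - w$
$\frac{496945 - 1922147}{q{\left(537,1937 \right)} + 762760} = \frac{496945 - 1922147}{\left(-548 - 1937\right) + 762760} = - \frac{1425202}{\left(-548 - 1937\right) + 762760} = - \frac{1425202}{-2485 + 762760} = - \frac{1425202}{760275}$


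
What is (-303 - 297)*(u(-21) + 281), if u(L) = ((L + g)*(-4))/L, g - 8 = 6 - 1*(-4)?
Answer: -1177800/7 ≈ -1.6826e+5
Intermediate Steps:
g = 18 (g = 8 + (6 - 1*(-4)) = 8 + (6 + 4) = 8 + 10 = 18)
u(L) = (-72 - 4*L)/L (u(L) = ((L + 18)*(-4))/L = ((18 + L)*(-4))/L = (-72 - 4*L)/L)
(-303 - 297)*(u(-21) + 281) = (-303 - 297)*((-4 - 72/(-21)) + 281) = -600*((-4 - 72*(-1/21)) + 281) = -600*((-4 + 24/7) + 281) = -600*(-4/7 + 281) = -600*1963/7 = -1177800/7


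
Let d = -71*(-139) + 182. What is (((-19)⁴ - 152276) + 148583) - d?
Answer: 116577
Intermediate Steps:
d = 10051 (d = 9869 + 182 = 10051)
(((-19)⁴ - 152276) + 148583) - d = (((-19)⁴ - 152276) + 148583) - 1*10051 = ((130321 - 152276) + 148583) - 10051 = (-21955 + 148583) - 10051 = 126628 - 10051 = 116577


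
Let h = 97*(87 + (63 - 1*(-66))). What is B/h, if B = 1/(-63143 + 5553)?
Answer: -1/1206625680 ≈ -8.2876e-10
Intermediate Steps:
h = 20952 (h = 97*(87 + (63 + 66)) = 97*(87 + 129) = 97*216 = 20952)
B = -1/57590 (B = 1/(-57590) = -1/57590 ≈ -1.7364e-5)
B/h = -1/57590/20952 = -1/57590*1/20952 = -1/1206625680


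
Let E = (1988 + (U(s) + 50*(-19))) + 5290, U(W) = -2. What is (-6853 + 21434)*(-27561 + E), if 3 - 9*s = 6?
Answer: -309627535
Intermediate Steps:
s = -⅓ (s = ⅓ - ⅑*6 = ⅓ - ⅔ = -⅓ ≈ -0.33333)
E = 6326 (E = (1988 + (-2 + 50*(-19))) + 5290 = (1988 + (-2 - 950)) + 5290 = (1988 - 952) + 5290 = 1036 + 5290 = 6326)
(-6853 + 21434)*(-27561 + E) = (-6853 + 21434)*(-27561 + 6326) = 14581*(-21235) = -309627535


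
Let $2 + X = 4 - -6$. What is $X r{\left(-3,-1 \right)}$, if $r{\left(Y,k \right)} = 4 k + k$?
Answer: $-40$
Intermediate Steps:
$X = 8$ ($X = -2 + \left(4 - -6\right) = -2 + \left(4 + 6\right) = -2 + 10 = 8$)
$r{\left(Y,k \right)} = 5 k$
$X r{\left(-3,-1 \right)} = 8 \cdot 5 \left(-1\right) = 8 \left(-5\right) = -40$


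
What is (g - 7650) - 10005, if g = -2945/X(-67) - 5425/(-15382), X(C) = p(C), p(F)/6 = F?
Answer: -27280835395/1545891 ≈ -17647.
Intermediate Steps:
p(F) = 6*F
X(C) = 6*C
g = 11870210/1545891 (g = -2945/(6*(-67)) - 5425/(-15382) = -2945/(-402) - 5425*(-1/15382) = -2945*(-1/402) + 5425/15382 = 2945/402 + 5425/15382 = 11870210/1545891 ≈ 7.6786)
(g - 7650) - 10005 = (11870210/1545891 - 7650) - 10005 = -11814195940/1545891 - 10005 = -27280835395/1545891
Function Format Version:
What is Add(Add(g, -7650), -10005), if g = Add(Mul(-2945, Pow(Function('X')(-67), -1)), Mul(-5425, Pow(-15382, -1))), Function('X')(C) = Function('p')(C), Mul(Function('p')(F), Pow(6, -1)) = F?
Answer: Rational(-27280835395, 1545891) ≈ -17647.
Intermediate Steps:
Function('p')(F) = Mul(6, F)
Function('X')(C) = Mul(6, C)
g = Rational(11870210, 1545891) (g = Add(Mul(-2945, Pow(Mul(6, -67), -1)), Mul(-5425, Pow(-15382, -1))) = Add(Mul(-2945, Pow(-402, -1)), Mul(-5425, Rational(-1, 15382))) = Add(Mul(-2945, Rational(-1, 402)), Rational(5425, 15382)) = Add(Rational(2945, 402), Rational(5425, 15382)) = Rational(11870210, 1545891) ≈ 7.6786)
Add(Add(g, -7650), -10005) = Add(Add(Rational(11870210, 1545891), -7650), -10005) = Add(Rational(-11814195940, 1545891), -10005) = Rational(-27280835395, 1545891)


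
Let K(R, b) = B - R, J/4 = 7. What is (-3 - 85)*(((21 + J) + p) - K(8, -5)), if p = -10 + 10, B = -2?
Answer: -5192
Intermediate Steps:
J = 28 (J = 4*7 = 28)
p = 0
K(R, b) = -2 - R
(-3 - 85)*(((21 + J) + p) - K(8, -5)) = (-3 - 85)*(((21 + 28) + 0) - (-2 - 1*8)) = -88*((49 + 0) - (-2 - 8)) = -88*(49 - 1*(-10)) = -88*(49 + 10) = -88*59 = -5192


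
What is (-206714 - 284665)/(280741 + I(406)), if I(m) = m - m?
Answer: -491379/280741 ≈ -1.7503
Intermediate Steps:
I(m) = 0
(-206714 - 284665)/(280741 + I(406)) = (-206714 - 284665)/(280741 + 0) = -491379/280741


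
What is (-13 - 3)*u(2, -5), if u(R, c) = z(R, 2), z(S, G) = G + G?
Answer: -64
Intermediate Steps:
z(S, G) = 2*G
u(R, c) = 4 (u(R, c) = 2*2 = 4)
(-13 - 3)*u(2, -5) = (-13 - 3)*4 = -16*4 = -64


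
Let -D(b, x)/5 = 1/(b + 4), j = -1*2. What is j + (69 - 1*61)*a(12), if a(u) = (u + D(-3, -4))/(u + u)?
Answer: ⅓ ≈ 0.33333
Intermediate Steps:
j = -2
D(b, x) = -5/(4 + b) (D(b, x) = -5/(b + 4) = -5/(4 + b))
a(u) = (-5 + u)/(2*u) (a(u) = (u - 5/(4 - 3))/(u + u) = (u - 5/1)/((2*u)) = (u - 5*1)*(1/(2*u)) = (u - 5)*(1/(2*u)) = (-5 + u)*(1/(2*u)) = (-5 + u)/(2*u))
j + (69 - 1*61)*a(12) = -2 + (69 - 1*61)*((½)*(-5 + 12)/12) = -2 + (69 - 61)*((½)*(1/12)*7) = -2 + 8*(7/24) = -2 + 7/3 = ⅓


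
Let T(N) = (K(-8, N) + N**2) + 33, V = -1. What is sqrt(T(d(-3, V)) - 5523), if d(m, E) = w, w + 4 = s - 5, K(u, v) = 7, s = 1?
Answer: I*sqrt(5419) ≈ 73.614*I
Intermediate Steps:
w = -8 (w = -4 + (1 - 5) = -4 - 4 = -8)
d(m, E) = -8
T(N) = 40 + N**2 (T(N) = (7 + N**2) + 33 = 40 + N**2)
sqrt(T(d(-3, V)) - 5523) = sqrt((40 + (-8)**2) - 5523) = sqrt((40 + 64) - 5523) = sqrt(104 - 5523) = sqrt(-5419) = I*sqrt(5419)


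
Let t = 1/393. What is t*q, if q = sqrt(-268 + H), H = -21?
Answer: 17*I/393 ≈ 0.043257*I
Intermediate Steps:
q = 17*I (q = sqrt(-268 - 21) = sqrt(-289) = 17*I ≈ 17.0*I)
t = 1/393 ≈ 0.0025445
t*q = (17*I)/393 = 17*I/393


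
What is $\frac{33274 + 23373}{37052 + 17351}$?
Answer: $\frac{56647}{54403} \approx 1.0412$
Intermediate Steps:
$\frac{33274 + 23373}{37052 + 17351} = \frac{56647}{54403}$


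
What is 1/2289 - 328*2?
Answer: -1501583/2289 ≈ -656.00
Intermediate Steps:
1/2289 - 328*2 = 1/2289 - 656 = -1501583/2289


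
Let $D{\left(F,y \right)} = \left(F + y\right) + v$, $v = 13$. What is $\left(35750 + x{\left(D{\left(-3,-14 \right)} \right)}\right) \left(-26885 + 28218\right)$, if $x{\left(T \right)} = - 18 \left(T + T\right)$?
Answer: $47846702$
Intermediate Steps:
$D{\left(F,y \right)} = 13 + F + y$ ($D{\left(F,y \right)} = \left(F + y\right) + 13 = 13 + F + y$)
$x{\left(T \right)} = - 36 T$ ($x{\left(T \right)} = - 18 \cdot 2 T = - 36 T$)
$\left(35750 + x{\left(D{\left(-3,-14 \right)} \right)}\right) \left(-26885 + 28218\right) = \left(35750 - 36 \left(13 - 3 - 14\right)\right) \left(-26885 + 28218\right) = \left(35750 - -144\right) 1333 = \left(35750 + 144\right) 1333 = 35894 \cdot 1333 = 47846702$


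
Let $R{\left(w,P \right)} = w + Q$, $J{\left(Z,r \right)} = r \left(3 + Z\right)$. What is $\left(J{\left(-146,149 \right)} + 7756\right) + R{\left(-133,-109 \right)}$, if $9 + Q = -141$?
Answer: $-13834$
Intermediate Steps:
$Q = -150$ ($Q = -9 - 141 = -150$)
$R{\left(w,P \right)} = -150 + w$ ($R{\left(w,P \right)} = w - 150 = -150 + w$)
$\left(J{\left(-146,149 \right)} + 7756\right) + R{\left(-133,-109 \right)} = \left(149 \left(3 - 146\right) + 7756\right) - 283 = \left(149 \left(-143\right) + 7756\right) - 283 = \left(-21307 + 7756\right) - 283 = -13551 - 283 = -13834$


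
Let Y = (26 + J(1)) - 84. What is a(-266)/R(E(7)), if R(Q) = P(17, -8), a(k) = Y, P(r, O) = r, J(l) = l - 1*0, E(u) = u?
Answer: -57/17 ≈ -3.3529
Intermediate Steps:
J(l) = l (J(l) = l + 0 = l)
Y = -57 (Y = (26 + 1) - 84 = 27 - 84 = -57)
a(k) = -57
R(Q) = 17
a(-266)/R(E(7)) = -57/17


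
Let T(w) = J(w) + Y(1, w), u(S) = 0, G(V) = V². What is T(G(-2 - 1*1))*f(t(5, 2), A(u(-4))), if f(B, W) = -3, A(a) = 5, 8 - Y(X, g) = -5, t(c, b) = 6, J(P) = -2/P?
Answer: -115/3 ≈ -38.333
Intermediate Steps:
Y(X, g) = 13 (Y(X, g) = 8 - 1*(-5) = 8 + 5 = 13)
T(w) = 13 - 2/w (T(w) = -2/w + 13 = 13 - 2/w)
T(G(-2 - 1*1))*f(t(5, 2), A(u(-4))) = (13 - 2/(-2 - 1*1)²)*(-3) = (13 - 2/(-2 - 1)²)*(-3) = (13 - 2/((-3)²))*(-3) = (13 - 2/9)*(-3) = (115/9)*(-3) = -115/3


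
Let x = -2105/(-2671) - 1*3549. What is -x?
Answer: 9477274/2671 ≈ 3548.2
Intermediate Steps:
x = -9477274/2671 (x = -2105*(-1/2671) - 3549 = 2105/2671 - 3549 = -9477274/2671 ≈ -3548.2)
-x = -1*(-9477274/2671) = 9477274/2671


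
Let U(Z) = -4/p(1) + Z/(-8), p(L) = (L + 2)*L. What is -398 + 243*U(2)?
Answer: -3131/4 ≈ -782.75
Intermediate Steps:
p(L) = L*(2 + L) (p(L) = (2 + L)*L = L*(2 + L))
U(Z) = -4/3 - Z/8 (U(Z) = -4/(2 + 1) + Z/(-8) = -4/(1*3) + Z*(-⅛) = -4/3 - Z/8)
-398 + 243*U(2) = -398 + 243*(-4/3 - ⅛*2) = -398 + 243*(-4/3 - ¼) = -398 + 243*(-19/12) = -398 - 1539/4 = -3131/4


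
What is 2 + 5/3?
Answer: 11/3 ≈ 3.6667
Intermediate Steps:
2 + 5/3 = 11/3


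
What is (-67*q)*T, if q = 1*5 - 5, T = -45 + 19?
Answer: 0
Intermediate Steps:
T = -26
q = 0 (q = 5 - 5 = 0)
(-67*q)*T = -67*0*(-26) = 0*(-26) = 0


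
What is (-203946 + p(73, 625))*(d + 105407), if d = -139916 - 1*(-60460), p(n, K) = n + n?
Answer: -5288813800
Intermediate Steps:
p(n, K) = 2*n
d = -79456 (d = -139916 + 60460 = -79456)
(-203946 + p(73, 625))*(d + 105407) = (-203946 + 2*73)*(-79456 + 105407) = (-203946 + 146)*25951 = -203800*25951 = -5288813800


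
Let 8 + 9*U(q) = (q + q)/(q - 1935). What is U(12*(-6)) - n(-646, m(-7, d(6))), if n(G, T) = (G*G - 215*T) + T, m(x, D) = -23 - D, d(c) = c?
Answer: -850010422/2007 ≈ -4.2352e+5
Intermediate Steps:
n(G, T) = G² - 214*T (n(G, T) = (G² - 215*T) + T = G² - 214*T)
U(q) = -8/9 + 2*q/(9*(-1935 + q)) (U(q) = -8/9 + ((q + q)/(q - 1935))/9 = -8/9 + ((2*q)/(-1935 + q))/9 = -8/9 + (2*q/(-1935 + q))/9 = -8/9 + 2*q/(9*(-1935 + q)))
U(12*(-6)) - n(-646, m(-7, d(6))) = 2*(2580 - 12*(-6))/(3*(-1935 + 12*(-6))) - ((-646)² - 214*(-23 - 1*6)) = 2*(2580 - 1*(-72))/(3*(-1935 - 72)) - (417316 - 214*(-23 - 6)) = (⅔)*(2580 + 72)/(-2007) - (417316 - 214*(-29)) = (⅔)*(-1/2007)*2652 - (417316 + 6206) = -1768/2007 - 1*423522 = -1768/2007 - 423522 = -850010422/2007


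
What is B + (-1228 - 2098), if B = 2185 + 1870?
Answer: 729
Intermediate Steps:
B = 4055
B + (-1228 - 2098) = 4055 + (-1228 - 2098) = 4055 - 3326 = 729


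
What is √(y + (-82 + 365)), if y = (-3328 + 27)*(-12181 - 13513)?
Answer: √84816177 ≈ 9209.6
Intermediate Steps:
y = 84815894 (y = -3301*(-25694) = 84815894)
√(y + (-82 + 365)) = √(84815894 + (-82 + 365)) = √(84815894 + 283) = √84816177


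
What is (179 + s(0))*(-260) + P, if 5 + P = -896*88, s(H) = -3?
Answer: -124613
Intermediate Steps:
P = -78853 (P = -5 - 896*88 = -5 - 78848 = -78853)
(179 + s(0))*(-260) + P = (179 - 3)*(-260) - 78853 = 176*(-260) - 78853 = -45760 - 78853 = -124613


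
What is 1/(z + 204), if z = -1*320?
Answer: -1/116 ≈ -0.0086207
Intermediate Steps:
z = -320
1/(z + 204) = 1/(-320 + 204) = 1/(-116) = -1/116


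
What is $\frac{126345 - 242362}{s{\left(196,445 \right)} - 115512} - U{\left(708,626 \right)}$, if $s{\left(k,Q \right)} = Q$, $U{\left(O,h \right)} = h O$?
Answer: $- \frac{50998498919}{115067} \approx -4.4321 \cdot 10^{5}$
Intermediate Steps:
$U{\left(O,h \right)} = O h$
$\frac{126345 - 242362}{s{\left(196,445 \right)} - 115512} - U{\left(708,626 \right)} = \frac{126345 - 242362}{445 - 115512} - 708 \cdot 626 = - \frac{116017}{-115067} - 443208 = \left(-116017\right) \left(- \frac{1}{115067}\right) - 443208 = \frac{116017}{115067} - 443208 = - \frac{50998498919}{115067}$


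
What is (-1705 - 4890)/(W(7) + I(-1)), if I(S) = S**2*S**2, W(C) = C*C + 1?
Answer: -6595/51 ≈ -129.31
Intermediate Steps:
W(C) = 1 + C**2 (W(C) = C**2 + 1 = 1 + C**2)
I(S) = S**4
(-1705 - 4890)/(W(7) + I(-1)) = (-1705 - 4890)/((1 + 7**2) + (-1)**4) = -6595/((1 + 49) + 1) = -6595/(50 + 1) = -6595/51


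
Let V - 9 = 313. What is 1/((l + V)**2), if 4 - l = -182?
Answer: 1/258064 ≈ 3.8750e-6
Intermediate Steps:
l = 186 (l = 4 - 1*(-182) = 4 + 182 = 186)
V = 322 (V = 9 + 313 = 322)
1/((l + V)**2) = 1/((186 + 322)**2) = 1/(508**2) = 1/258064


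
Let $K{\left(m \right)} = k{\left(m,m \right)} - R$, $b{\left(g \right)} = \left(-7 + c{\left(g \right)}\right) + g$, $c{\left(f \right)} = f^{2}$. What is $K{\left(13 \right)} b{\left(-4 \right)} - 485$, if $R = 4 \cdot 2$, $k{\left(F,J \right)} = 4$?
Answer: $-505$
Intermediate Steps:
$b{\left(g \right)} = -7 + g + g^{2}$ ($b{\left(g \right)} = \left(-7 + g^{2}\right) + g = -7 + g + g^{2}$)
$R = 8$
$K{\left(m \right)} = -4$ ($K{\left(m \right)} = 4 - 8 = -4$)
$K{\left(13 \right)} b{\left(-4 \right)} - 485 = - 4 \left(-7 - 4 + \left(-4\right)^{2}\right) - 485 = - 4 \left(-7 - 4 + 16\right) - 485 = \left(-4\right) 5 - 485 = -20 - 485 = -505$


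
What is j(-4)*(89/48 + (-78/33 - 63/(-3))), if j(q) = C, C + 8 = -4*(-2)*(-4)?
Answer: -54095/66 ≈ -819.62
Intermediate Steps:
C = -40 (C = -8 - 4*(-2)*(-4) = -8 + 8*(-4) = -8 - 32 = -40)
j(q) = -40
j(-4)*(89/48 + (-78/33 - 63/(-3))) = -40*(89/48 + (-78/33 - 63/(-3))) = -40*(89*(1/48) + (-78*1/33 - 63*(-⅓))) = -40*(89/48 + (-26/11 + 21)) = -40*(89/48 + 205/11) = -40*10819/528 = -54095/66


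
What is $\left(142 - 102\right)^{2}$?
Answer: $1600$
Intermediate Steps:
$\left(142 - 102\right)^{2} = 40^{2} = 1600$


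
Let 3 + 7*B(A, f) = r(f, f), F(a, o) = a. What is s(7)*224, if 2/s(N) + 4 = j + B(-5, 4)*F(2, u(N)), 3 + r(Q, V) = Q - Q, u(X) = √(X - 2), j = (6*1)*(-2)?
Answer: -784/31 ≈ -25.290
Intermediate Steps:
j = -12 (j = 6*(-2) = -12)
u(X) = √(-2 + X)
r(Q, V) = -3 (r(Q, V) = -3 + (Q - Q) = -3 + 0 = -3)
B(A, f) = -6/7 (B(A, f) = -3/7 + (⅐)*(-3) = -3/7 - 3/7 = -6/7)
s(N) = -7/62 (s(N) = 2/(-4 + (-12 - 6/7*2)) = 2/(-4 + (-12 - 12/7)) = 2/(-4 - 96/7) = 2/(-124/7) = 2*(-7/124) = -7/62)
s(7)*224 = -7/62*224 = -784/31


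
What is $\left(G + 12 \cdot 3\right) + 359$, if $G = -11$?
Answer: $384$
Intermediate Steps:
$\left(G + 12 \cdot 3\right) + 359 = \left(-11 + 12 \cdot 3\right) + 359 = \left(-11 + 36\right) + 359 = 25 + 359 = 384$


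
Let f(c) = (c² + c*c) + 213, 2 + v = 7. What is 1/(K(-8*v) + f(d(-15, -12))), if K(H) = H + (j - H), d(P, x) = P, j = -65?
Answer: 1/598 ≈ 0.0016722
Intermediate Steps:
v = 5 (v = -2 + 7 = 5)
K(H) = -65 (K(H) = H + (-65 - H) = -65)
f(c) = 213 + 2*c² (f(c) = (c² + c²) + 213 = 2*c² + 213 = 213 + 2*c²)
1/(K(-8*v) + f(d(-15, -12))) = 1/(-65 + (213 + 2*(-15)²)) = 1/(-65 + (213 + 2*225)) = 1/(-65 + (213 + 450)) = 1/(-65 + 663) = 1/598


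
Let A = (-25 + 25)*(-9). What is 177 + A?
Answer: 177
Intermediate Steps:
A = 0 (A = 0*(-9) = 0)
177 + A = 177 + 0 = 177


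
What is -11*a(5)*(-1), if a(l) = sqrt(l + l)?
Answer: 11*sqrt(10) ≈ 34.785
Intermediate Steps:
a(l) = sqrt(2)*sqrt(l) (a(l) = sqrt(2*l) = sqrt(2)*sqrt(l))
-11*a(5)*(-1) = -11*sqrt(2)*sqrt(5)*(-1) = -11*sqrt(10)*(-1) = 11*sqrt(10)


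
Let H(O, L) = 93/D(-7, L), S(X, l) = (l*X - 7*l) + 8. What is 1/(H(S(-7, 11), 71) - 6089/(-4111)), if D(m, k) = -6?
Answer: -8222/115263 ≈ -0.071332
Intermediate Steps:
S(X, l) = 8 - 7*l + X*l (S(X, l) = (X*l - 7*l) + 8 = (-7*l + X*l) + 8 = 8 - 7*l + X*l)
H(O, L) = -31/2 (H(O, L) = 93/(-6) = 93*(-1/6) = -31/2)
1/(H(S(-7, 11), 71) - 6089/(-4111)) = 1/(-31/2 - 6089/(-4111)) = 1/(-31/2 - 6089*(-1/4111)) = 1/(-31/2 + 6089/4111) = 1/(-115263/8222) = -8222/115263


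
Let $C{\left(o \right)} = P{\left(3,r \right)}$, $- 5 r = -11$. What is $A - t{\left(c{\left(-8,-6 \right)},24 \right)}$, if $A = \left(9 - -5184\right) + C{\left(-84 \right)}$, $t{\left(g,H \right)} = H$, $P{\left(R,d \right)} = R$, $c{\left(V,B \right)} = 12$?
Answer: $5172$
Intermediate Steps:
$r = \frac{11}{5}$ ($r = \left(- \frac{1}{5}\right) \left(-11\right) = \frac{11}{5} \approx 2.2$)
$C{\left(o \right)} = 3$
$A = 5196$ ($A = \left(9 - -5184\right) + 3 = \left(9 + 5184\right) + 3 = 5193 + 3 = 5196$)
$A - t{\left(c{\left(-8,-6 \right)},24 \right)} = 5196 - 24 = 5172$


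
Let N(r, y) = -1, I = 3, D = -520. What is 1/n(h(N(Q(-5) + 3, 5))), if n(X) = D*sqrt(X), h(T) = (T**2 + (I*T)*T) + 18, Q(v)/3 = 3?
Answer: -sqrt(22)/11440 ≈ -0.00041000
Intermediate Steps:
Q(v) = 9 (Q(v) = 3*3 = 9)
h(T) = 18 + 4*T**2 (h(T) = (T**2 + (3*T)*T) + 18 = (T**2 + 3*T**2) + 18 = 4*T**2 + 18 = 18 + 4*T**2)
n(X) = -520*sqrt(X)
1/n(h(N(Q(-5) + 3, 5))) = 1/(-520*sqrt(18 + 4*(-1)**2)) = 1/(-520*sqrt(18 + 4*1)) = 1/(-520*sqrt(18 + 4)) = 1/(-520*sqrt(22)) = -sqrt(22)/11440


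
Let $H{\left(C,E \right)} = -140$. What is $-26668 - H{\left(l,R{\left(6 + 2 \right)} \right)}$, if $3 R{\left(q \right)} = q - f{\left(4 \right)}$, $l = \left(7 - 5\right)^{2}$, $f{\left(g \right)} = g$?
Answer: $-26528$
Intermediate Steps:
$l = 4$ ($l = 2^{2} = 4$)
$R{\left(q \right)} = - \frac{4}{3} + \frac{q}{3}$ ($R{\left(q \right)} = \frac{q - 4}{3} = \frac{-4 + q}{3} = - \frac{4}{3} + \frac{q}{3}$)
$-26668 - H{\left(l,R{\left(6 + 2 \right)} \right)} = -26668 - -140 = -26668 + 140 = -26528$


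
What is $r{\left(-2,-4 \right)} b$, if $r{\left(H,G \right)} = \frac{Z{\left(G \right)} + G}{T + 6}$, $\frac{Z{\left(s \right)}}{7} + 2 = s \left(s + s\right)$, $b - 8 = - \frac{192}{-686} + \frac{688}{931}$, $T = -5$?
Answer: $\frac{12107856}{6517} \approx 1857.9$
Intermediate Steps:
$b = \frac{58776}{6517}$ ($b = 8 + \left(- \frac{192}{-686} + \frac{688}{931}\right) = 8 + \left(\left(-192\right) \left(- \frac{1}{686}\right) + 688 \cdot \frac{1}{931}\right) = 8 + \left(\frac{96}{343} + \frac{688}{931}\right) = 8 + \frac{6640}{6517} = \frac{58776}{6517} \approx 9.0189$)
$Z{\left(s \right)} = -14 + 14 s^{2}$ ($Z{\left(s \right)} = -14 + 7 s \left(s + s\right) = -14 + 7 s 2 s = -14 + 7 \cdot 2 s^{2} = -14 + 14 s^{2}$)
$r{\left(H,G \right)} = -14 + G + 14 G^{2}$ ($r{\left(H,G \right)} = \frac{\left(-14 + 14 G^{2}\right) + G}{-5 + 6} = \frac{-14 + G + 14 G^{2}}{1} = \left(-14 + G + 14 G^{2}\right) 1 = -14 + G + 14 G^{2}$)
$r{\left(-2,-4 \right)} b = \left(-14 - 4 + 14 \left(-4\right)^{2}\right) \frac{58776}{6517} = \left(-14 - 4 + 14 \cdot 16\right) \frac{58776}{6517} = \left(-14 - 4 + 224\right) \frac{58776}{6517} = 206 \cdot \frac{58776}{6517} = \frac{12107856}{6517}$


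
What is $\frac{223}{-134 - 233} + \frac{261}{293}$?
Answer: $\frac{30448}{107531} \approx 0.28316$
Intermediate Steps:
$\frac{223}{-134 - 233} + \frac{261}{293} = \frac{223}{-134 - 233} + 261 \cdot \frac{1}{293} = \frac{223}{-367} + \frac{261}{293} = 223 \left(- \frac{1}{367}\right) + \frac{261}{293} = - \frac{223}{367} + \frac{261}{293} = \frac{30448}{107531}$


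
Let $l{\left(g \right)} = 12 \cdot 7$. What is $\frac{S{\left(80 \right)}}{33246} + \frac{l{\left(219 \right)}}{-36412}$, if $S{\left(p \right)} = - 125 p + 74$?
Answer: $- \frac{45527272}{151319169} \approx -0.30087$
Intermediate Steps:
$S{\left(p \right)} = 74 - 125 p$
$l{\left(g \right)} = 84$
$\frac{S{\left(80 \right)}}{33246} + \frac{l{\left(219 \right)}}{-36412} = \frac{74 - 10000}{33246} + \frac{84}{-36412} = \left(74 - 10000\right) \frac{1}{33246} + 84 \left(- \frac{1}{36412}\right) = \left(-9926\right) \frac{1}{33246} - \frac{21}{9103} = - \frac{4963}{16623} - \frac{21}{9103} = - \frac{45527272}{151319169}$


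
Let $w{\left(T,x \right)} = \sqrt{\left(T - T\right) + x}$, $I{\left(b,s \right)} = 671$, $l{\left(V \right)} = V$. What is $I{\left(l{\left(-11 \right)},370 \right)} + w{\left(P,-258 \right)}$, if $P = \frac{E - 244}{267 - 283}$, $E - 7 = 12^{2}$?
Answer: $671 + i \sqrt{258} \approx 671.0 + 16.062 i$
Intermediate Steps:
$E = 151$ ($E = 7 + 12^{2} = 7 + 144 = 151$)
$P = \frac{93}{16}$ ($P = \frac{151 - 244}{267 - 283} = - \frac{93}{-16} = \left(-93\right) \left(- \frac{1}{16}\right) = \frac{93}{16} \approx 5.8125$)
$w{\left(T,x \right)} = \sqrt{x}$ ($w{\left(T,x \right)} = \sqrt{0 + x} = \sqrt{x}$)
$I{\left(l{\left(-11 \right)},370 \right)} + w{\left(P,-258 \right)} = 671 + \sqrt{-258} = 671 + i \sqrt{258}$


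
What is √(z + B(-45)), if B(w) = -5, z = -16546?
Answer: 3*I*√1839 ≈ 128.65*I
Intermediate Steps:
√(z + B(-45)) = √(-16546 - 5) = √(-16551) = 3*I*√1839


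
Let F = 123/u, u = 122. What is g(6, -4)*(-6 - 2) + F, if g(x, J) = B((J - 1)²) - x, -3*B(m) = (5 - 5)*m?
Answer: 5979/122 ≈ 49.008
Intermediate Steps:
B(m) = 0 (B(m) = -(5 - 5)*m/3 = -0*m = -⅓*0 = 0)
F = 123/122 ≈ 1.0082
g(x, J) = -x (g(x, J) = 0 - x = -x)
g(6, -4)*(-6 - 2) + F = (-1*6)*(-6 - 2) + 123/122 = -6*(-8) + 123/122 = 48 + 123/122 = 5979/122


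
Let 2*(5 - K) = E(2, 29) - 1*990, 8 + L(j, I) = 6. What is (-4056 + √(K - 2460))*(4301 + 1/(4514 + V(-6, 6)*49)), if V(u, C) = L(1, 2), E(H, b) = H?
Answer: -3209853673/184 + 18993217*I*√1961/4416 ≈ -1.7445e+7 + 1.9046e+5*I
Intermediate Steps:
L(j, I) = -2 (L(j, I) = -8 + 6 = -2)
V(u, C) = -2
K = 499 (K = 5 - (2 - 1*990)/2 = 5 - (2 - 990)/2 = 5 - ½*(-988) = 5 + 494 = 499)
(-4056 + √(K - 2460))*(4301 + 1/(4514 + V(-6, 6)*49)) = (-4056 + √(499 - 2460))*(4301 + 1/(4514 - 2*49)) = (-4056 + √(-1961))*(4301 + 1/(4514 - 98)) = (-4056 + I*√1961)*(4301 + 1/4416) = (-4056 + I*√1961)*(18993217/4416) = -3209853673/184 + 18993217*I*√1961/4416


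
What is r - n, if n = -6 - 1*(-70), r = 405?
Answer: 341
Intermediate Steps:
n = 64 (n = -6 + 70 = 64)
r - n = 405 - 1*64 = 405 - 64 = 341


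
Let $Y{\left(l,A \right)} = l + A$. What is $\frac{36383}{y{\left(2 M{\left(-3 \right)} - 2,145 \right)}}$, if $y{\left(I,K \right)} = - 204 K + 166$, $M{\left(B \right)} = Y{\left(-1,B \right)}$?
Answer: $- \frac{36383}{29414} \approx -1.2369$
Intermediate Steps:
$Y{\left(l,A \right)} = A + l$
$M{\left(B \right)} = -1 + B$ ($M{\left(B \right)} = B - 1 = -1 + B$)
$y{\left(I,K \right)} = 166 - 204 K$
$\frac{36383}{y{\left(2 M{\left(-3 \right)} - 2,145 \right)}} = \frac{36383}{166 - 29580} = \frac{36383}{-29414} = 36383 \left(- \frac{1}{29414}\right) = - \frac{36383}{29414}$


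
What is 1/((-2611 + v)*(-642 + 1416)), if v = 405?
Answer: -1/1707444 ≈ -5.8567e-7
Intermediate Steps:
1/((-2611 + v)*(-642 + 1416)) = 1/((-2611 + 405)*(-642 + 1416)) = 1/(-2206*774) = 1/(-1707444) = -1/1707444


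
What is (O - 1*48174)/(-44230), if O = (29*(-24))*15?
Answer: 29307/22115 ≈ 1.3252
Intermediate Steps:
O = -10440 (O = -696*15 = -10440)
(O - 1*48174)/(-44230) = (-10440 - 1*48174)/(-44230) = (-10440 - 48174)*(-1/44230) = -58614*(-1/44230) = 29307/22115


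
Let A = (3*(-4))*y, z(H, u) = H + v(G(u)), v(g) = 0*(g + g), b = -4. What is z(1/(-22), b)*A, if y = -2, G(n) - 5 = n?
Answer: -12/11 ≈ -1.0909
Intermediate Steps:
G(n) = 5 + n
v(g) = 0 (v(g) = 0*(2*g) = 0)
z(H, u) = H (z(H, u) = H + 0 = H)
A = 24 (A = (3*(-4))*(-2) = -12*(-2) = 24)
z(1/(-22), b)*A = 24/(-22) = -1/22*24 = -12/11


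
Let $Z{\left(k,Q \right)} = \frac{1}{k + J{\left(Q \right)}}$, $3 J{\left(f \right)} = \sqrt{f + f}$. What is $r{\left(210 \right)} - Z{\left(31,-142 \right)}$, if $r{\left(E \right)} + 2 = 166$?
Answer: $\frac{1464733}{8933} + \frac{6 i \sqrt{71}}{8933} \approx 163.97 + 0.0056596 i$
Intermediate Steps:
$J{\left(f \right)} = \frac{\sqrt{2} \sqrt{f}}{3}$ ($J{\left(f \right)} = \frac{\sqrt{f + f}}{3} = \frac{\sqrt{2 f}}{3} = \frac{\sqrt{2} \sqrt{f}}{3}$)
$r{\left(E \right)} = 164$ ($r{\left(E \right)} = -2 + 166 = 164$)
$Z{\left(k,Q \right)} = \frac{1}{k + \frac{\sqrt{2} \sqrt{Q}}{3}}$
$r{\left(210 \right)} - Z{\left(31,-142 \right)} = 164 - \frac{3}{3 \cdot 31 + \sqrt{2} \sqrt{-142}} = 164 - \frac{3}{93 + \sqrt{2} i \sqrt{142}} = 164 - \frac{3}{93 + 2 i \sqrt{71}}$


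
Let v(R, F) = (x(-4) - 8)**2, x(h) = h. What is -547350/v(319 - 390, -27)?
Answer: -91225/24 ≈ -3801.0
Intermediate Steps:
v(R, F) = 144 (v(R, F) = (-4 - 8)**2 = (-12)**2 = 144)
-547350/v(319 - 390, -27) = -547350/144 = -547350*1/144 = -91225/24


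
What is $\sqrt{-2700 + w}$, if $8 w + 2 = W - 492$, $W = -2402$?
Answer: $i \sqrt{3062} \approx 55.335 i$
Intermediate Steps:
$w = -362$ ($w = - \frac{1}{4} + \frac{-2402 - 492}{8} = - \frac{1}{4} + \frac{1}{8} \left(-2894\right) = - \frac{1}{4} - \frac{1447}{4} = -362$)
$\sqrt{-2700 + w} = \sqrt{-2700 - 362} = \sqrt{-3062} = i \sqrt{3062}$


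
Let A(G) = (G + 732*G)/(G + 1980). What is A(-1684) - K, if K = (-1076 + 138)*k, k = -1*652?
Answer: -45565217/74 ≈ -6.1575e+5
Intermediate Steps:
k = -652
A(G) = 733*G/(1980 + G) (A(G) = (733*G)/(1980 + G) = 733*G/(1980 + G))
K = 611576 (K = (-1076 + 138)*(-652) = -938*(-652) = 611576)
A(-1684) - K = 733*(-1684)/(1980 - 1684) - 1*611576 = 733*(-1684)/296 - 611576 = 733*(-1684)*(1/296) - 611576 = -308593/74 - 611576 = -45565217/74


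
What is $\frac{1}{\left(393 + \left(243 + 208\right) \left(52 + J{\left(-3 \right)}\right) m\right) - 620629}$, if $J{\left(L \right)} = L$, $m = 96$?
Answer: $\frac{1}{1501268} \approx 6.661 \cdot 10^{-7}$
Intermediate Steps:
$\frac{1}{\left(393 + \left(243 + 208\right) \left(52 + J{\left(-3 \right)}\right) m\right) - 620629} = \frac{1}{\left(393 + \left(243 + 208\right) \left(52 - 3\right) 96\right) - 620629} = \frac{1}{\left(393 + 451 \cdot 49 \cdot 96\right) - 620629} = \frac{1}{\left(393 + 22099 \cdot 96\right) - 620629} = \frac{1}{\left(393 + 2121504\right) - 620629} = \frac{1}{2121897 - 620629} = \frac{1}{1501268}$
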